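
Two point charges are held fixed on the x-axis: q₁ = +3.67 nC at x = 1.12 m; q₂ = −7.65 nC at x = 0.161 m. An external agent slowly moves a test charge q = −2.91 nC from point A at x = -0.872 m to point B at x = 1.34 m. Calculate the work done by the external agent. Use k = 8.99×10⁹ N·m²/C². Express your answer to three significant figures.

For quasistatic motion the external work equals the change in potential energy: W_ext = qΔV = q(V_B − V_A).
At A: distances to the source charges are 1.99 m, 1.03 m; V_A = Σ kqᵢ/rᵢ = -50.0 V.
At B: distances to the source charges are 0.220 m, 1.18 m; V_B = Σ kqᵢ/rᵢ = 91.6 V.
ΔV = V_B − V_A = 142 V.
W_ext = qΔV = (-2.91×10⁻⁹ C)(142 V) = -4.12×10⁻⁷ J.

-4.12×10⁻⁷ J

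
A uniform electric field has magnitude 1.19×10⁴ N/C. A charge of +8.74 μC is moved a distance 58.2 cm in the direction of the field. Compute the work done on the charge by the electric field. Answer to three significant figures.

The potential change for a displacement 58.2 cm in the direction of the field is ΔV = −Ed = -6930 V.
W_field = −qΔV = 0.0605 J.

0.0605 J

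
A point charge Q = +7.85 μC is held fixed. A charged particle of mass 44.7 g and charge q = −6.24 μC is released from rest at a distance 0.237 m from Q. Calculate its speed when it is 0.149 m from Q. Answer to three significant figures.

7.01 m/s

Only the electrostatic force acts, so mechanical energy is conserved: ½mv² = U₁ − U₂ = kQq(1/r₁ − 1/r₂).
U₁ − U₂ = (8.99×10⁹ N·m²/C²)(7.85×10⁻⁶ C)(-6.24×10⁻⁶ C)(1/0.237 − 1/0.149) = 1.10 J.
v = √(2·1.10/0.0447) = 7.01 m/s.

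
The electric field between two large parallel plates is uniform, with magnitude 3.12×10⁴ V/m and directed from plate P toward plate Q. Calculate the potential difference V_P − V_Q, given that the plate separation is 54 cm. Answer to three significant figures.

1.68×10⁴ V

In a uniform field, potential decreases in the direction of E: ΔV = −E·d for a displacement d parallel to E.
Going from Q to P is a displacement of 54 cm opposite to the field, so V_P − V_Q = +Ed = 1.68×10⁴ V.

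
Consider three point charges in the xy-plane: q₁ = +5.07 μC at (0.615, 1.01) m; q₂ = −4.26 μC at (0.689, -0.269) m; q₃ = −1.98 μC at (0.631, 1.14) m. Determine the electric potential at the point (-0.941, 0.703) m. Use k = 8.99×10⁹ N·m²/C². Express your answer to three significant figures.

The total potential is the scalar sum of each charge's contribution, V = Σ kqᵢ/rᵢ.
Distances from the field point to each charge: r₁ = 1.59 m, r₂ = 1.90 m, r₃ = 1.63 m.
V = k[(5.07×10⁻⁶)/(1.59) + (-4.26×10⁻⁶)/(1.90) + (-1.98×10⁻⁶)/(1.63)] = -2350 V.

-2350 V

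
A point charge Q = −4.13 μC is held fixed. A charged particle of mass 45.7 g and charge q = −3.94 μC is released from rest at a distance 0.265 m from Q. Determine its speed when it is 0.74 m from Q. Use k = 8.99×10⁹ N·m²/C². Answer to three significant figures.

Only the electrostatic force acts, so mechanical energy is conserved: ½mv² = U₁ − U₂ = kQq(1/r₁ − 1/r₂).
U₁ − U₂ = (8.99×10⁹ N·m²/C²)(-4.13×10⁻⁶ C)(-3.94×10⁻⁶ C)(1/0.265 − 1/0.740) = 0.354 J.
v = √(2·0.354/0.0457) = 3.94 m/s.

3.94 m/s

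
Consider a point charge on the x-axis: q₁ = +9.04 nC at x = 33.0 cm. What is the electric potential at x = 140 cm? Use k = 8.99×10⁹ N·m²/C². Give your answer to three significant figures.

76.0 V

The total potential is the scalar sum of each charge's contribution, V = Σ kqᵢ/rᵢ.
V = k[(9.04×10⁻⁹)/(1.07)] = 76.0 V.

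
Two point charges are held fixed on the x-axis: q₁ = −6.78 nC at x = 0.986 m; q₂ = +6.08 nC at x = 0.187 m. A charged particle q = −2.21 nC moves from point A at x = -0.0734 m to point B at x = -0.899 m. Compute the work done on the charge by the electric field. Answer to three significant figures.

The work done by the electric force is W_field = −ΔU = −q(V_B − V_A) = q(V_A − V_B).
At A: distances to the source charges are 1.06 m, 0.260 m; V_A = Σ kqᵢ/rᵢ = 152 V.
At B: distances to the source charges are 1.89 m, 1.09 m; V_B = Σ kqᵢ/rᵢ = 18.0 V.
ΔV = V_B − V_A = -134 V.
W_field = −qΔV = −(-2.21×10⁻⁹ C)(-134 V) = -2.97×10⁻⁷ J.

-2.97×10⁻⁷ J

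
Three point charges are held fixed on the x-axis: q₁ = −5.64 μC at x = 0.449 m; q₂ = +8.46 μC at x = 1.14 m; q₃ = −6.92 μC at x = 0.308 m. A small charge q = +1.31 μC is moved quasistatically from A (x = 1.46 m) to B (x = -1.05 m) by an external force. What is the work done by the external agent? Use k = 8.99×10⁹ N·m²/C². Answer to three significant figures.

For quasistatic motion the external work equals the change in potential energy: W_ext = qΔV = q(V_B − V_A).
At A: distances to the source charges are 1.01 m, 0.320 m, 1.15 m; V_A = Σ kqᵢ/rᵢ = 1.34×10⁵ V.
At B: distances to the source charges are 1.50 m, 2.19 m, 1.36 m; V_B = Σ kqᵢ/rᵢ = -4.49×10⁴ V.
ΔV = V_B − V_A = -1.78×10⁵ V.
W_ext = qΔV = (1.31×10⁻⁶ C)(-1.78×10⁵ V) = -0.234 J.

-0.234 J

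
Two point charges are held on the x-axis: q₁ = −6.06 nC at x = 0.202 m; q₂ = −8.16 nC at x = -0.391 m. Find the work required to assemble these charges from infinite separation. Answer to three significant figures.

The work to assemble the configuration equals its total potential energy, U = Σ kqᵢqⱼ/rᵢⱼ over all pairs.
Pair separations: r₁₂ = 0.593 m.
U = (7.50×10⁻⁷) = 7.50×10⁻⁷ J.

7.50×10⁻⁷ J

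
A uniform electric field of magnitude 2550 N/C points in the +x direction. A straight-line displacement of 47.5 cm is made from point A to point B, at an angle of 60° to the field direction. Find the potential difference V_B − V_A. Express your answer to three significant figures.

-606 V

Only the component of displacement along E changes the potential: ΔV = −E·d·cosθ.
ΔV = −(2550 V/m)(0.475 m)cos60° = -606 V.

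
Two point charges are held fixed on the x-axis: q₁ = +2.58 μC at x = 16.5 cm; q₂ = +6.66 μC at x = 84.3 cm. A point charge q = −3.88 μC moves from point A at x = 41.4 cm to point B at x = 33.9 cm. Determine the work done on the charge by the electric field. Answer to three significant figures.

The work done by the electric force is W_field = −ΔU = −q(V_B − V_A) = q(V_A − V_B).
At A: distances to the source charges are 0.249 m, 0.429 m; V_A = Σ kqᵢ/rᵢ = 2.33×10⁵ V.
At B: distances to the source charges are 0.174 m, 0.504 m; V_B = Σ kqᵢ/rᵢ = 2.52×10⁵ V.
ΔV = V_B − V_A = 1.94×10⁴ V.
W_field = −qΔV = −(-3.88×10⁻⁶ C)(1.94×10⁴ V) = 0.0752 J.

0.0752 J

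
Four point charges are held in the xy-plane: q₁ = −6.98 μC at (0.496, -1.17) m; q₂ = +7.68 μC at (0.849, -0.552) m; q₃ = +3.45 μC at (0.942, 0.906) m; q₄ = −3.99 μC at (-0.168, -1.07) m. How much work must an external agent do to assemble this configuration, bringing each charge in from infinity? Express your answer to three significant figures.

The work to assemble the configuration equals its total potential energy, U = Σ kqᵢqⱼ/rᵢⱼ over all pairs.
Pair separations: r₁₂ = 0.712 m, r₁₃ = 2.12 m, r₁₄ = 0.671 m, r₂₃ = 1.46 m, r₂₄ = 1.14 m, r₃₄ = 2.27 m.
Summing all 6 pair terms gives U = -0.539 J.

-0.539 J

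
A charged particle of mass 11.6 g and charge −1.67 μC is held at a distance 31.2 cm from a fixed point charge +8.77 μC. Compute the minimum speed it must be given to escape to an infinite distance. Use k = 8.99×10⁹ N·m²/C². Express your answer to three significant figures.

8.53 m/s

To just escape, total mechanical energy must reach zero at infinity: ½mv²_min + U = 0, so ½mv²_min = −U = |kQq|/r.
|U| = |kQq|/r = (8.99×10⁹ N·m²/C²)(8.77×10⁻⁶)(1.67×10⁻⁶)/(0.312) = 0.422 J.
v_min = √(2|U|/m) = √(2·0.422/0.0116) = 8.53 m/s.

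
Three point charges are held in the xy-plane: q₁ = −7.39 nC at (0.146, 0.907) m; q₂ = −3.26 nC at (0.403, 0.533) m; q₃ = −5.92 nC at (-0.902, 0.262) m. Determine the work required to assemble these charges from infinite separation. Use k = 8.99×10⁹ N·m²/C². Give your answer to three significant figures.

9.27×10⁻⁷ J

The assembly work is the sum of pairwise potential energies, U = Σ_{i<j} kqᵢqⱼ/rᵢⱼ.
Pair separations: r₁₂ = 0.454 m, r₁₃ = 1.23 m, r₂₃ = 1.33 m.
U = (4.77×10⁻⁷) + (3.20×10⁻⁷) + (1.30×10⁻⁷) = 9.27×10⁻⁷ J.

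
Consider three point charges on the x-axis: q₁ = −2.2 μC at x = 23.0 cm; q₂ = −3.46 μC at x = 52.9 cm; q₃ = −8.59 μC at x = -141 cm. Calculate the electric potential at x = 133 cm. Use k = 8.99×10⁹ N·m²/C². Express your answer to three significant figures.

Electric potential is a scalar, so the contributions from each charge add algebraically: V = Σ kqᵢ/rᵢ.
Distances from the field point to each charge: r₁ = 1.10 m, r₂ = 0.801 m, r₃ = 2.74 m.
V = k[(-2.20×10⁻⁶)/(1.10) + (-3.46×10⁻⁶)/(0.801) + (-8.59×10⁻⁶)/(2.74)] = -8.50×10⁴ V.

-8.50×10⁴ V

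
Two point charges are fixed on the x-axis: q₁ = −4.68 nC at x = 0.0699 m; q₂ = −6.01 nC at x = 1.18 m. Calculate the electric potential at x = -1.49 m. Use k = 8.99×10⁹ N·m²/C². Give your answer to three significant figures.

-47.2 V

The total potential is the scalar sum of each charge's contribution, V = Σ kqᵢ/rᵢ.
Distances from the field point to each charge: r₁ = 1.56 m, r₂ = 2.67 m.
V = k[(-4.68×10⁻⁹)/(1.56) + (-6.01×10⁻⁹)/(2.67)] = -47.2 V.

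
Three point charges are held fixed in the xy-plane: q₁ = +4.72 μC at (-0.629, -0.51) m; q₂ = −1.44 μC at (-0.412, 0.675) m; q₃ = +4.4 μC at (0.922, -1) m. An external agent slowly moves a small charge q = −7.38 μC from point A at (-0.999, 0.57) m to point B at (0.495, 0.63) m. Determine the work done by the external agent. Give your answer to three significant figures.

For quasistatic motion the external work equals the change in potential energy: W_ext = qΔV = q(V_B − V_A).
At A: distances to the source charges are 1.14 m, 0.596 m, 2.48 m; V_A = Σ kqᵢ/rᵢ = 3.14×10⁴ V.
At B: distances to the source charges are 1.60 m, 0.908 m, 1.69 m; V_B = Σ kqᵢ/rᵢ = 3.57×10⁴ V.
ΔV = V_B − V_A = 4320 V.
W_ext = qΔV = (-7.38×10⁻⁶ C)(4320 V) = -0.0319 J.

-0.0319 J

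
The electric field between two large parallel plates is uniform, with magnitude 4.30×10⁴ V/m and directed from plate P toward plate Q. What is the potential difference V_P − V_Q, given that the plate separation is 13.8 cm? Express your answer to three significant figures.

In a uniform field, potential decreases in the direction of E: ΔV = −E·d for a displacement d parallel to E.
Going from Q to P is a displacement of 13.8 cm opposite to the field, so V_P − V_Q = +Ed = 5930 V.

5930 V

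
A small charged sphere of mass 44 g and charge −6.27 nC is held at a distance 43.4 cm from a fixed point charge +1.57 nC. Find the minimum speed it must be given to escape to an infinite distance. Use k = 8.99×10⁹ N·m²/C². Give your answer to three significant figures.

To just escape, total mechanical energy must reach zero at infinity: ½mv²_min + U = 0, so ½mv²_min = −U = |kQq|/r.
|U| = |kQq|/r = (8.99×10⁹ N·m²/C²)(1.57×10⁻⁹)(6.27×10⁻⁹)/(0.434) = 2.04×10⁻⁷ J.
v_min = √(2|U|/m) = √(2·2.04×10⁻⁷/0.0440) = 3.04×10⁻³ m/s.

3.04×10⁻³ m/s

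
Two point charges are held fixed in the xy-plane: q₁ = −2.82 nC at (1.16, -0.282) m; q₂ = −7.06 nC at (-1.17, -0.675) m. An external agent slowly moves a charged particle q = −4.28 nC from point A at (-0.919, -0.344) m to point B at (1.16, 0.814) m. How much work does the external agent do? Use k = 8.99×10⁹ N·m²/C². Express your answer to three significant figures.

For quasistatic motion the external work equals the change in potential energy: W_ext = qΔV = q(V_B − V_A).
At A: distances to the source charges are 2.08 m, 0.415 m; V_A = Σ kqᵢ/rᵢ = -165 V.
At B: distances to the source charges are 1.10 m, 2.77 m; V_B = Σ kqᵢ/rᵢ = -46.1 V.
ΔV = V_B − V_A = 119 V.
W_ext = qΔV = (-4.28×10⁻⁹ C)(119 V) = -5.09×10⁻⁷ J.

-5.09×10⁻⁷ J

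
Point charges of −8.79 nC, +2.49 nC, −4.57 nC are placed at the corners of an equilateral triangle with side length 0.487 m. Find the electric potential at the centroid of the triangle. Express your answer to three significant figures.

-348 V

Electric potential is a scalar, so the contributions from each charge add algebraically: V = Σ kqᵢ/rᵢ.
The distance from each vertex to the centroid is a/√3 = 0.281 m.
V = k[(-8.79×10⁻⁹)/(0.281) + (2.49×10⁻⁹)/(0.281) + (-4.57×10⁻⁹)/(0.281)] = -348 V.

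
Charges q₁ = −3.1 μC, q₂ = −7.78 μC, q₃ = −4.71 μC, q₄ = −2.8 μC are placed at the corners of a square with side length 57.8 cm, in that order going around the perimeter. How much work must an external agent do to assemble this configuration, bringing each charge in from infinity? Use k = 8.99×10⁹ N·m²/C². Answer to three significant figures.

1.69 J

The assembly work is the sum of pairwise potential energies, U = Σ_{i<j} kqᵢqⱼ/rᵢⱼ.
The four side pairs have separation 0.578 m and the two diagonal pairs 0.817 m.
Summing all 6 pair terms gives U = 1.69 J.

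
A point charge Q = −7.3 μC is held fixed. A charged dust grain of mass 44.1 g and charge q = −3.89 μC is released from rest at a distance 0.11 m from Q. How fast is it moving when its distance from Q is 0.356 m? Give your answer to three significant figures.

8.53 m/s

Only the electrostatic force acts, so mechanical energy is conserved: ½mv² = U₁ − U₂ = kQq(1/r₁ − 1/r₂).
U₁ − U₂ = (8.99×10⁹ N·m²/C²)(-7.30×10⁻⁶ C)(-3.89×10⁻⁶ C)(1/0.110 − 1/0.356) = 1.60 J.
v = √(2·1.60/0.0441) = 8.53 m/s.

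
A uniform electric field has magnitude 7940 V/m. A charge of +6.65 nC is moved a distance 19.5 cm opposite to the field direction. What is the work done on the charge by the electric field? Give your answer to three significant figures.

-1.03×10⁻⁵ J

The potential change for a displacement 19.5 cm opposite to the field direction is ΔV = +Ed = 1550 V.
W_field = −qΔV = -1.03×10⁻⁵ J.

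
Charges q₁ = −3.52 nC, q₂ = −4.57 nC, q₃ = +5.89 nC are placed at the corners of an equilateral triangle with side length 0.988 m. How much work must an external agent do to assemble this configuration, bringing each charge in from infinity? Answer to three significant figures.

The assembly work is the sum of pairwise potential energies, U = Σ_{i<j} kqᵢqⱼ/rᵢⱼ.
All three pair separations equal the side length, 0.988 m.
U = (1.46×10⁻⁷) + (-1.89×10⁻⁷) + (-2.45×10⁻⁷) = -2.87×10⁻⁷ J.

-2.87×10⁻⁷ J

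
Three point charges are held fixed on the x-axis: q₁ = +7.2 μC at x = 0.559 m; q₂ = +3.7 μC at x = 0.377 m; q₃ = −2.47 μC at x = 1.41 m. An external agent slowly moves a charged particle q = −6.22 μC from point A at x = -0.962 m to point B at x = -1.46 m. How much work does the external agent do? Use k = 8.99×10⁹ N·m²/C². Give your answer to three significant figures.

For quasistatic motion the external work equals the change in potential energy: W_ext = qΔV = q(V_B − V_A).
At A: distances to the source charges are 1.52 m, 1.34 m, 2.37 m; V_A = Σ kqᵢ/rᵢ = 5.80×10⁴ V.
At B: distances to the source charges are 2.02 m, 1.84 m, 2.87 m; V_B = Σ kqᵢ/rᵢ = 4.24×10⁴ V.
ΔV = V_B − V_A = -1.56×10⁴ V.
W_ext = qΔV = (-6.22×10⁻⁶ C)(-1.56×10⁴ V) = 0.0971 J.

0.0971 J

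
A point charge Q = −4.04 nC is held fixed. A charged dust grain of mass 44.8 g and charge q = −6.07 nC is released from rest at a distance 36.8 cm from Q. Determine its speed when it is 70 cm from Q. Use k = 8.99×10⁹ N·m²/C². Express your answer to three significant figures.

Only the electrostatic force acts, so mechanical energy is conserved: ½mv² = U₁ − U₂ = kQq(1/r₁ − 1/r₂).
U₁ − U₂ = (8.99×10⁹ N·m²/C²)(-4.04×10⁻⁹ C)(-6.07×10⁻⁹ C)(1/0.368 − 1/0.700) = 2.84×10⁻⁷ J.
v = √(2·2.84×10⁻⁷/0.0448) = 3.56×10⁻³ m/s.

3.56×10⁻³ m/s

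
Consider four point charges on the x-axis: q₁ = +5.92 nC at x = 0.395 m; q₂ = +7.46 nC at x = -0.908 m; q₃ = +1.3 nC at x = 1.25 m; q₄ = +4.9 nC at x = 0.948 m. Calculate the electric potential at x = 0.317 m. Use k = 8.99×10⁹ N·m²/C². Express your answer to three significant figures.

819 V

Electric potential is a scalar, so the contributions from each charge add algebraically: V = Σ kqᵢ/rᵢ.
Distances from the field point to each charge: r₁ = 0.0780 m, r₂ = 1.23 m, r₃ = 0.933 m, r₄ = 0.631 m.
V = k[(5.92×10⁻⁹)/(0.0780) + (7.46×10⁻⁹)/(1.23) + (1.30×10⁻⁹)/(0.933) + (4.90×10⁻⁹)/(0.631)] = 819 V.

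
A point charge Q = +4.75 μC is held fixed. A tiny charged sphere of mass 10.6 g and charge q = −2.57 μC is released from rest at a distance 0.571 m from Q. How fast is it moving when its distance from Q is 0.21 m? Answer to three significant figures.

Only the electrostatic force acts, so mechanical energy is conserved: ½mv² = U₁ − U₂ = kQq(1/r₁ − 1/r₂).
U₁ − U₂ = (8.99×10⁹ N·m²/C²)(4.75×10⁻⁶ C)(-2.57×10⁻⁶ C)(1/0.571 − 1/0.210) = 0.330 J.
v = √(2·0.330/0.0106) = 7.90 m/s.

7.90 m/s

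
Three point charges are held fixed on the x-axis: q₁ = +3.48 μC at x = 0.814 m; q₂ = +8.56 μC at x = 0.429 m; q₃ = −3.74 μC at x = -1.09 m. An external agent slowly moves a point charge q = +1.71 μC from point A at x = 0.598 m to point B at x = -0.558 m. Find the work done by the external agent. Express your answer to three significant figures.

For quasistatic motion the external work equals the change in potential energy: W_ext = qΔV = q(V_B − V_A).
At A: distances to the source charges are 0.216 m, 0.169 m, 1.69 m; V_A = Σ kqᵢ/rᵢ = 5.80×10⁵ V.
At B: distances to the source charges are 1.37 m, 0.987 m, 0.532 m; V_B = Σ kqᵢ/rᵢ = 3.76×10⁴ V.
ΔV = V_B − V_A = -5.43×10⁵ V.
W_ext = qΔV = (1.71×10⁻⁶ C)(-5.43×10⁵ V) = -0.928 J.

-0.928 J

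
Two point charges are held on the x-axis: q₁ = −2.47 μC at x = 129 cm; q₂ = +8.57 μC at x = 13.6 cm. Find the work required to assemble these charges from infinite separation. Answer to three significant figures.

The work to assemble the configuration equals its total potential energy, U = Σ kqᵢqⱼ/rᵢⱼ over all pairs.
Pair separations: r₁₂ = 1.15 m.
U = (-0.165) = -0.165 J.

-0.165 J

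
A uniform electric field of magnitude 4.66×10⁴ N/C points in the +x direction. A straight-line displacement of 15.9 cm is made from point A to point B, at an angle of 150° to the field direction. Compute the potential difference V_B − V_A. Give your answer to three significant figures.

Only the component of displacement along E changes the potential: ΔV = −E·d·cosθ.
ΔV = −(4.66×10⁴ V/m)(0.159 m)cos150° = 6420 V.

6420 V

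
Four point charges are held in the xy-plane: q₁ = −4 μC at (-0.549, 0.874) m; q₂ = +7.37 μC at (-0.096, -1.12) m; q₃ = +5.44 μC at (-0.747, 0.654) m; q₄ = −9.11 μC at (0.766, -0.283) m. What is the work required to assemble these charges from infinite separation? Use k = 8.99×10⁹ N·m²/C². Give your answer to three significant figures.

-1.17 J

The work to assemble the configuration equals its total potential energy, U = Σ kqᵢqⱼ/rᵢⱼ over all pairs.
Pair separations: r₁₂ = 2.04 m, r₁₃ = 0.296 m, r₁₄ = 1.75 m, r₂₃ = 1.89 m, r₂₄ = 1.20 m, r₃₄ = 1.78 m.
Summing all 6 pair terms gives U = -1.17 J.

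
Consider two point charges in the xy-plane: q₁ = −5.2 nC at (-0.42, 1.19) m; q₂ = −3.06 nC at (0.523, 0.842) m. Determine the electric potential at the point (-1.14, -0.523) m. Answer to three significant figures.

Electric potential is a scalar, so the contributions from each charge add algebraically: V = Σ kqᵢ/rᵢ.
Distances from the field point to each charge: r₁ = 1.86 m, r₂ = 2.15 m.
V = k[(-5.20×10⁻⁹)/(1.86) + (-3.06×10⁻⁹)/(2.15)] = -37.9 V.

-37.9 V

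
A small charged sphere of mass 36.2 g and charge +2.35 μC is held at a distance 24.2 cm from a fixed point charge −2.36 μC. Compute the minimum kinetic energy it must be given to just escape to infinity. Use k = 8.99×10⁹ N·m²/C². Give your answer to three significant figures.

0.206 J

To just escape, total mechanical energy must reach zero at infinity: ½mv²_min + U = 0, so ½mv²_min = −U = |kQq|/r.
|U| = |kQq|/r = (8.99×10⁹ N·m²/C²)(2.36×10⁻⁶)(2.35×10⁻⁶)/(0.242) = 0.206 J.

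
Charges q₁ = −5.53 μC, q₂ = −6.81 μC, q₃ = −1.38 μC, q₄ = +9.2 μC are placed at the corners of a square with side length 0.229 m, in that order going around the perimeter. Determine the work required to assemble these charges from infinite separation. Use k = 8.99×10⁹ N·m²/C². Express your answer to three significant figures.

The work to assemble the configuration equals its total potential energy, U = Σ kqᵢqⱼ/rᵢⱼ over all pairs.
The four side pairs have separation 0.229 m and the two diagonal pairs 0.324 m.
Summing all 6 pair terms gives U = -2.18 J.

-2.18 J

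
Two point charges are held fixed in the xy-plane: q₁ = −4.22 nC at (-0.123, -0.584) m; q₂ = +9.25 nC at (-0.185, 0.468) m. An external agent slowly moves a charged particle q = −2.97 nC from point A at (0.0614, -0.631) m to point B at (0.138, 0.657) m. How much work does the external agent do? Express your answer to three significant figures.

-9.44×10⁻⁷ J

For quasistatic motion the external work equals the change in potential energy: W_ext = qΔV = q(V_B − V_A).
At A: distances to the source charges are 0.190 m, 1.13 m; V_A = Σ kqᵢ/rᵢ = -126 V.
At B: distances to the source charges are 1.27 m, 0.374 m; V_B = Σ kqᵢ/rᵢ = 192 V.
ΔV = V_B − V_A = 318 V.
W_ext = qΔV = (-2.97×10⁻⁹ C)(318 V) = -9.44×10⁻⁷ J.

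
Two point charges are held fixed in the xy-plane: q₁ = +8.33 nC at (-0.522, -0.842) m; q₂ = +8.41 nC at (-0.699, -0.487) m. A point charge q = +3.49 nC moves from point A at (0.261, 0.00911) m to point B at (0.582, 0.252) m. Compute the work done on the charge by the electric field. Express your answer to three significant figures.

1.24×10⁻⁷ J

The work done by the electric force is W_field = −ΔU = −q(V_B − V_A) = q(V_A − V_B).
At A: distances to the source charges are 1.16 m, 1.08 m; V_A = Σ kqᵢ/rᵢ = 135 V.
At B: distances to the source charges are 1.55 m, 1.48 m; V_B = Σ kqᵢ/rᵢ = 99.3 V.
ΔV = V_B − V_A = -35.4 V.
W_field = −qΔV = −(3.49×10⁻⁹ C)(-35.4 V) = 1.24×10⁻⁷ J.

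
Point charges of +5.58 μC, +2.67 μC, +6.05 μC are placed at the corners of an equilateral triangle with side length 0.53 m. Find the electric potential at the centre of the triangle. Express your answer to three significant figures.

The total potential is the scalar sum of each charge's contribution, V = Σ kqᵢ/rᵢ.
The distance from each vertex to the centroid is a/√3 = 0.306 m.
V = k[(5.58×10⁻⁶)/(0.306) + (2.67×10⁻⁶)/(0.306) + (6.05×10⁻⁶)/(0.306)] = 4.20×10⁵ V.

4.20×10⁵ V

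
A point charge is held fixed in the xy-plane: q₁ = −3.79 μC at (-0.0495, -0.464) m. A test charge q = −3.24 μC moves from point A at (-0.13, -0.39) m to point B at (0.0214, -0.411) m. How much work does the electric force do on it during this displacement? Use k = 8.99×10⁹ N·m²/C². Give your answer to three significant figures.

-0.238 J

The work done by the electric force is W_field = −ΔU = −q(V_B − V_A) = q(V_A − V_B).
At A: distance to the source charge is 0.109 m; V_A = kq₁/r = -3.12×10⁵ V.
At B: distance to the source charge is 0.0885 m; V_B = kq₁/r = -3.85×10⁵ V.
ΔV = V_B − V_A = -7.33×10⁴ V.
W_field = −qΔV = −(-3.24×10⁻⁶ C)(-7.33×10⁴ V) = -0.238 J.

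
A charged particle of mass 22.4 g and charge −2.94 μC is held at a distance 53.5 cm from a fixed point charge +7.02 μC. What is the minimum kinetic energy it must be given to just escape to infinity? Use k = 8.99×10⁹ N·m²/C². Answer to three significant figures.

To just escape, total mechanical energy must reach zero at infinity: ½mv²_min + U = 0, so ½mv²_min = −U = |kQq|/r.
|U| = |kQq|/r = (8.99×10⁹ N·m²/C²)(7.02×10⁻⁶)(2.94×10⁻⁶)/(0.535) = 0.347 J.

0.347 J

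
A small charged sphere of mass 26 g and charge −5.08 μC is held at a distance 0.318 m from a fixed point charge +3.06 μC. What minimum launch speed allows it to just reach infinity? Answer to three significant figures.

To just escape, total mechanical energy must reach zero at infinity: ½mv²_min + U = 0, so ½mv²_min = −U = |kQq|/r.
|U| = |kQq|/r = (8.99×10⁹ N·m²/C²)(3.06×10⁻⁶)(5.08×10⁻⁶)/(0.318) = 0.439 J.
v_min = √(2|U|/m) = √(2·0.439/0.0260) = 5.81 m/s.

5.81 m/s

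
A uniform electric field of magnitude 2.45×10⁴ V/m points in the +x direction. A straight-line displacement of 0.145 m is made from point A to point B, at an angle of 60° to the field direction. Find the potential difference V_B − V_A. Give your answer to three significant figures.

-1780 V

Only the component of displacement along E changes the potential: ΔV = −E·d·cosθ.
ΔV = −(2.45×10⁴ V/m)(0.145 m)cos60° = -1780 V.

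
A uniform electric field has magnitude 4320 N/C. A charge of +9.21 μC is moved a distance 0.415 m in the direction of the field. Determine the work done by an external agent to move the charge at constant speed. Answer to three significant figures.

The potential change for a displacement 0.415 m in the direction of the field is ΔV = −Ed = -1790 V.
W_ext = qΔV = -0.0165 J.

-0.0165 J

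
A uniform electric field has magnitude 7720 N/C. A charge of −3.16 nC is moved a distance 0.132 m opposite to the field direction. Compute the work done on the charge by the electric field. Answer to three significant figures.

The potential change for a displacement 0.132 m opposite to the field direction is ΔV = +Ed = 1020 V.
W_field = −qΔV = 3.22×10⁻⁶ J.

3.22×10⁻⁶ J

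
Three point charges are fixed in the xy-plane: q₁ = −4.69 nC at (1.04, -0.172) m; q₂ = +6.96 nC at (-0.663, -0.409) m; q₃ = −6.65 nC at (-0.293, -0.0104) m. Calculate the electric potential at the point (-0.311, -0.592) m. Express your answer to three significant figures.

25.2 V

Electric potential is a scalar, so the contributions from each charge add algebraically: V = Σ kqᵢ/rᵢ.
Distances from the field point to each charge: r₁ = 1.41 m, r₂ = 0.397 m, r₃ = 0.582 m.
V = k[(-4.69×10⁻⁹)/(1.41) + (6.96×10⁻⁹)/(0.397) + (-6.65×10⁻⁹)/(0.582)] = 25.2 V.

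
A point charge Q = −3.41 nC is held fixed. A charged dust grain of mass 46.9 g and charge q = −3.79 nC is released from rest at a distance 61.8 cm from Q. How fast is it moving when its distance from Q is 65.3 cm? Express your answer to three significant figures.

6.56×10⁻⁴ m/s

Only the electrostatic force acts, so mechanical energy is conserved: ½mv² = U₁ − U₂ = kQq(1/r₁ − 1/r₂).
U₁ − U₂ = (8.99×10⁹ N·m²/C²)(-3.41×10⁻⁹ C)(-3.79×10⁻⁹ C)(1/0.618 − 1/0.653) = 1.01×10⁻⁸ J.
v = √(2·1.01×10⁻⁸/0.0469) = 6.56×10⁻⁴ m/s.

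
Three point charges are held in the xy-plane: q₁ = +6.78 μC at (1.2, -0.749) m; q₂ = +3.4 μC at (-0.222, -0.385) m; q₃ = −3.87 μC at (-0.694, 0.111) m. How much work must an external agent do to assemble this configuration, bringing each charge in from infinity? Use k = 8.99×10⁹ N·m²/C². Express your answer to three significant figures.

-0.145 J

The assembly work is the sum of pairwise potential energies, U = Σ_{i<j} kqᵢqⱼ/rᵢⱼ.
Pair separations: r₁₂ = 1.47 m, r₁₃ = 2.08 m, r₂₃ = 0.685 m.
U = (0.141) + (-0.113) + (-0.173) = -0.145 J.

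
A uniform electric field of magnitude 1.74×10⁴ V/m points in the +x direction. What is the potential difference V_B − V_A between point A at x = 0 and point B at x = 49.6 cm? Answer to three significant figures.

-8630 V

In a uniform field, potential decreases in the direction of E: V_B − V_A = −E·Δx.
V_B − V_A = −(1.74×10⁴ V/m)(0.496 m) = -8630 V.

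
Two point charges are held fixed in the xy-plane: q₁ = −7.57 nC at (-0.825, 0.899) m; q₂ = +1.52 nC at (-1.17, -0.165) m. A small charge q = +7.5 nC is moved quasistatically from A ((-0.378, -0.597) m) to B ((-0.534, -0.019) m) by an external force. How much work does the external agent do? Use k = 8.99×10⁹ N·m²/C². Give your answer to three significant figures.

For quasistatic motion the external work equals the change in potential energy: W_ext = qΔV = q(V_B − V_A).
At A: distances to the source charges are 1.56 m, 0.902 m; V_A = Σ kqᵢ/rᵢ = -28.4 V.
At B: distances to the source charges are 0.963 m, 0.653 m; V_B = Σ kqᵢ/rᵢ = -49.7 V.
ΔV = V_B − V_A = -21.3 V.
W_ext = qΔV = (7.50×10⁻⁹ C)(-21.3 V) = -1.60×10⁻⁷ J.

-1.60×10⁻⁷ J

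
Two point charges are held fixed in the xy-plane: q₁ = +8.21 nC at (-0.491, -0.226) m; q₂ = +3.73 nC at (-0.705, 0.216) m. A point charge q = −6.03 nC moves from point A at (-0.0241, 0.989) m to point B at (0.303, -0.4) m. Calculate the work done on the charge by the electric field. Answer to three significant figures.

1.80×10⁻⁷ J

The work done by the electric force is W_field = −ΔU = −q(V_B − V_A) = q(V_A − V_B).
At A: distances to the source charges are 1.30 m, 1.03 m; V_A = Σ kqᵢ/rᵢ = 89.3 V.
At B: distances to the source charges are 0.813 m, 1.18 m; V_B = Σ kqᵢ/rᵢ = 119 V.
ΔV = V_B − V_A = 29.9 V.
W_field = −qΔV = −(-6.03×10⁻⁹ C)(29.9 V) = 1.80×10⁻⁷ J.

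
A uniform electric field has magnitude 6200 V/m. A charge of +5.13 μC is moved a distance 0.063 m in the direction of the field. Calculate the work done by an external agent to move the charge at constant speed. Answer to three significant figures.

The potential change for a displacement 0.063 m in the direction of the field is ΔV = −Ed = -391 V.
W_ext = qΔV = -2.00×10⁻³ J.

-2.00×10⁻³ J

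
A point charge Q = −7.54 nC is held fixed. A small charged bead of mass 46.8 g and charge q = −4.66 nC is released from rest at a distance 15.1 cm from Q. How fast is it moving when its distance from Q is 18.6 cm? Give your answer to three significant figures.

Only the electrostatic force acts, so mechanical energy is conserved: ½mv² = U₁ − U₂ = kQq(1/r₁ − 1/r₂).
U₁ − U₂ = (8.99×10⁹ N·m²/C²)(-7.54×10⁻⁹ C)(-4.66×10⁻⁹ C)(1/0.151 − 1/0.186) = 3.94×10⁻⁷ J.
v = √(2·3.94×10⁻⁷/0.0468) = 4.10×10⁻³ m/s.

4.10×10⁻³ m/s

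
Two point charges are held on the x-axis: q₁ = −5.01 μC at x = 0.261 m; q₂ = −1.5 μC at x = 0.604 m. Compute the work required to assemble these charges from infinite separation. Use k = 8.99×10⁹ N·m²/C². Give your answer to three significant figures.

0.197 J

The assembly work is the sum of pairwise potential energies, U = Σ_{i<j} kqᵢqⱼ/rᵢⱼ.
Pair separations: r₁₂ = 0.343 m.
U = (0.197) = 0.197 J.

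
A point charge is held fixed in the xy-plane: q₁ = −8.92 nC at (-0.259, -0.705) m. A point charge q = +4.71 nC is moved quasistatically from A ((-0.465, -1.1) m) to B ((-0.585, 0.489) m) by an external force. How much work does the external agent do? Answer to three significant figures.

For quasistatic motion the external work equals the change in potential energy: W_ext = qΔV = q(V_B − V_A).
At A: distance to the source charge is 0.445 m; V_A = kq₁/r = -180 V.
At B: distance to the source charge is 1.24 m; V_B = kq₁/r = -64.8 V.
ΔV = V_B − V_A = 115 V.
W_ext = qΔV = (4.71×10⁻⁹ C)(115 V) = 5.43×10⁻⁷ J.

5.43×10⁻⁷ J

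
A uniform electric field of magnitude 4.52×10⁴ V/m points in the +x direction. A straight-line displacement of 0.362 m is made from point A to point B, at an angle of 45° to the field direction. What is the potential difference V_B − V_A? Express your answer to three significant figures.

-1.16×10⁴ V

Only the component of displacement along E changes the potential: ΔV = −E·d·cosθ.
ΔV = −(4.52×10⁴ V/m)(0.362 m)cos45° = -1.16×10⁴ V.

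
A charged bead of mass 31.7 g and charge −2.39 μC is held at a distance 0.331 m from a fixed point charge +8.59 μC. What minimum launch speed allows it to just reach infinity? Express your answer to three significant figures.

To just escape, total mechanical energy must reach zero at infinity: ½mv²_min + U = 0, so ½mv²_min = −U = |kQq|/r.
|U| = |kQq|/r = (8.99×10⁹ N·m²/C²)(8.59×10⁻⁶)(2.39×10⁻⁶)/(0.331) = 0.558 J.
v_min = √(2|U|/m) = √(2·0.558/0.0317) = 5.93 m/s.

5.93 m/s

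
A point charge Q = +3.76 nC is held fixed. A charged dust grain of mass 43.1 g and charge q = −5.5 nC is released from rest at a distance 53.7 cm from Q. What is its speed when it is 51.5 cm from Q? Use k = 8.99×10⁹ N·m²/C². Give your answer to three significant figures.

Only the electrostatic force acts, so mechanical energy is conserved: ½mv² = U₁ − U₂ = kQq(1/r₁ − 1/r₂).
U₁ − U₂ = (8.99×10⁹ N·m²/C²)(3.76×10⁻⁹ C)(-5.50×10⁻⁹ C)(1/0.537 − 1/0.515) = 1.48×10⁻⁸ J.
v = √(2·1.48×10⁻⁸/0.0431) = 8.28×10⁻⁴ m/s.

8.28×10⁻⁴ m/s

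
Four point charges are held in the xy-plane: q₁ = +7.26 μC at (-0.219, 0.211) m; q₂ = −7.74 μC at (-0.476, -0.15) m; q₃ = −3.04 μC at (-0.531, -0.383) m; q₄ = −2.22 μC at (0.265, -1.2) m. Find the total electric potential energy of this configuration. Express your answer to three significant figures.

-0.476 J

The work to assemble the configuration equals its total potential energy, U = Σ kqᵢqⱼ/rᵢⱼ over all pairs.
Pair separations: r₁₂ = 0.443 m, r₁₃ = 0.671 m, r₁₄ = 1.49 m, r₂₃ = 0.239 m, r₂₄ = 1.29 m, r₃₄ = 1.14 m.
Summing all 6 pair terms gives U = -0.476 J.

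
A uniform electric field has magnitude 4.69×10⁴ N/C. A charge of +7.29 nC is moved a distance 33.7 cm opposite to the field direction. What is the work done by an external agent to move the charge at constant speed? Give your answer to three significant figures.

The potential change for a displacement 33.7 cm opposite to the field direction is ΔV = +Ed = 1.58×10⁴ V.
W_ext = qΔV = 1.15×10⁻⁴ J.

1.15×10⁻⁴ J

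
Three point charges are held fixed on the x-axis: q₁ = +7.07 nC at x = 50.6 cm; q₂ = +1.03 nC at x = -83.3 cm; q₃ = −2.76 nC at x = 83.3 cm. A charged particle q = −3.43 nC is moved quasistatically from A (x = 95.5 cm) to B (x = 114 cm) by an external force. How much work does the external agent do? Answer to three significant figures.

-2.77×10⁻⁷ J

For quasistatic motion the external work equals the change in potential energy: W_ext = qΔV = q(V_B − V_A).
At A: distances to the source charges are 0.449 m, 1.79 m, 0.122 m; V_A = Σ kqᵢ/rᵢ = -56.6 V.
At B: distances to the source charges are 0.634 m, 1.97 m, 0.307 m; V_B = Σ kqᵢ/rᵢ = 24.1 V.
ΔV = V_B − V_A = 80.8 V.
W_ext = qΔV = (-3.43×10⁻⁹ C)(80.8 V) = -2.77×10⁻⁷ J.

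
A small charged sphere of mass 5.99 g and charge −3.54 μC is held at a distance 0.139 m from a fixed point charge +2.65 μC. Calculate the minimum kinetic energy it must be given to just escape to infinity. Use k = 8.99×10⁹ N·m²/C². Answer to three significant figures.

0.607 J

To just escape, total mechanical energy must reach zero at infinity: ½mv²_min + U = 0, so ½mv²_min = −U = |kQq|/r.
|U| = |kQq|/r = (8.99×10⁹ N·m²/C²)(2.65×10⁻⁶)(3.54×10⁻⁶)/(0.139) = 0.607 J.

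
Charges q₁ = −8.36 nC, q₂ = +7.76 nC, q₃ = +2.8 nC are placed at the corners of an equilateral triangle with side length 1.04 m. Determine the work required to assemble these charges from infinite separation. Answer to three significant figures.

-5.75×10⁻⁷ J

The assembly work is the sum of pairwise potential energies, U = Σ_{i<j} kqᵢqⱼ/rᵢⱼ.
All three pair separations equal the side length, 1.04 m.
U = (-5.61×10⁻⁷) + (-2.02×10⁻⁷) + (1.88×10⁻⁷) = -5.75×10⁻⁷ J.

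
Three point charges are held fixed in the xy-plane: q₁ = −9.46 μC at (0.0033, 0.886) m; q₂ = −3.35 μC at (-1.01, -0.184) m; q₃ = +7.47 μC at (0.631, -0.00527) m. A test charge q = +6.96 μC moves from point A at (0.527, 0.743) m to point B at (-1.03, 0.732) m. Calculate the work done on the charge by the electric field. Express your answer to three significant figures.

-0.0503 J

The work done by the electric force is W_field = −ΔU = −q(V_B − V_A) = q(V_A − V_B).
At A: distances to the source charges are 0.543 m, 1.79 m, 0.755 m; V_A = Σ kqᵢ/rᵢ = -8.45×10⁴ V.
At B: distances to the source charges are 1.04 m, 0.916 m, 1.82 m; V_B = Σ kqᵢ/rᵢ = -7.73×10⁴ V.
ΔV = V_B − V_A = 7220 V.
W_field = −qΔV = −(6.96×10⁻⁶ C)(7220 V) = -0.0503 J.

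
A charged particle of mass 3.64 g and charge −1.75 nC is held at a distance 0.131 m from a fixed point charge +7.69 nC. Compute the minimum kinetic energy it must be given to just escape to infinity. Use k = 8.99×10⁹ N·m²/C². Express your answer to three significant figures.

9.24×10⁻⁷ J

To just escape, total mechanical energy must reach zero at infinity: ½mv²_min + U = 0, so ½mv²_min = −U = |kQq|/r.
|U| = |kQq|/r = (8.99×10⁹ N·m²/C²)(7.69×10⁻⁹)(1.75×10⁻⁹)/(0.131) = 9.24×10⁻⁷ J.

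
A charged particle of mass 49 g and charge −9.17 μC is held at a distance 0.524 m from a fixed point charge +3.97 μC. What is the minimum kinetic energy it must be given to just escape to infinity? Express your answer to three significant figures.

To just escape, total mechanical energy must reach zero at infinity: ½mv²_min + U = 0, so ½mv²_min = −U = |kQq|/r.
|U| = |kQq|/r = (8.99×10⁹ N·m²/C²)(3.97×10⁻⁶)(9.17×10⁻⁶)/(0.524) = 0.625 J.

0.625 J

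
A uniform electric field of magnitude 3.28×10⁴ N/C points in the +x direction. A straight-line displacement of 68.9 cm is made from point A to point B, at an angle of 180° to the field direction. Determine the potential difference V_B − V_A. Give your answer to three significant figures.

Only the component of displacement along E changes the potential: ΔV = −E·d·cosθ.
ΔV = −(3.28×10⁴ V/m)(0.689 m)cos180° = 2.26×10⁴ V.

2.26×10⁴ V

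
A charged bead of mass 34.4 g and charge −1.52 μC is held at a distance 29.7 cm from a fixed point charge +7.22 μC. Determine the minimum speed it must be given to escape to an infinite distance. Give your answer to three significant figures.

To just escape, total mechanical energy must reach zero at infinity: ½mv²_min + U = 0, so ½mv²_min = −U = |kQq|/r.
|U| = |kQq|/r = (8.99×10⁹ N·m²/C²)(7.22×10⁻⁶)(1.52×10⁻⁶)/(0.297) = 0.332 J.
v_min = √(2|U|/m) = √(2·0.332/0.0344) = 4.39 m/s.

4.39 m/s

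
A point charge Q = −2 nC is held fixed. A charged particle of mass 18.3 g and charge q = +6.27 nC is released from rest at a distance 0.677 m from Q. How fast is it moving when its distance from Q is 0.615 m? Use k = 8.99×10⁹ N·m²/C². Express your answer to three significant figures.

Only the electrostatic force acts, so mechanical energy is conserved: ½mv² = U₁ − U₂ = kQq(1/r₁ − 1/r₂).
U₁ − U₂ = (8.99×10⁹ N·m²/C²)(-2.00×10⁻⁹ C)(6.27×10⁻⁹ C)(1/0.677 − 1/0.615) = 1.68×10⁻⁸ J.
v = √(2·1.68×10⁻⁸/0.0183) = 1.35×10⁻³ m/s.

1.35×10⁻³ m/s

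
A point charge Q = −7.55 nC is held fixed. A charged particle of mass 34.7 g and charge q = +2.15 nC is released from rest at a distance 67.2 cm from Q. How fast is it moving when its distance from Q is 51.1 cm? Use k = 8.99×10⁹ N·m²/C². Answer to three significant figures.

1.99×10⁻³ m/s

Only the electrostatic force acts, so mechanical energy is conserved: ½mv² = U₁ − U₂ = kQq(1/r₁ − 1/r₂).
U₁ − U₂ = (8.99×10⁹ N·m²/C²)(-7.55×10⁻⁹ C)(2.15×10⁻⁹ C)(1/0.672 − 1/0.511) = 6.84×10⁻⁸ J.
v = √(2·6.84×10⁻⁸/0.0347) = 1.99×10⁻³ m/s.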